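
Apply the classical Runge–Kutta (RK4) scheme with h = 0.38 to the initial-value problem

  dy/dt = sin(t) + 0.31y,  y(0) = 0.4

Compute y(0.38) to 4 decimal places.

0.5242

RK4: k1 = f(t_n, y_n); k2 = f(t_n + h/2, y_n + (h/2)·k1); k3 = f(t_n + h/2, y_n + (h/2)·k2); k4 = f(t_n + h, y_n + h·k3); y_{n+1} = y_n + (h/6)·(k1 + 2k2 + 2k3 + k4).
t=0.000000, y=0.400000:
  k1 = f(0.000000, 0.400000) = 0.124000
  k2 = f(0.190000, 0.423560) = 0.320162
  k3 = f(0.190000, 0.460831) = 0.331716
  k4 = f(0.380000, 0.526052) = 0.533997
  y ← 0.400000 + (0.38/6)·(k1 + 2k2 + 2k3 + k4) = 0.524244
y(0.38) ≈ 0.5242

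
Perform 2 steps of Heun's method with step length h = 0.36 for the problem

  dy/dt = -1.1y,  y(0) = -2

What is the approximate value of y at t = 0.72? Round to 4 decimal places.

Heun: k1 = f(t_n, y_n); k2 = f(t_n + h, y_n + h·k1); y_{n+1} = y_n + (h/2)·(k1 + k2).
t=0.000000, y=-2.000000:
  k1 = f(0.000000, -2.000000) = 2.200000
  k2 = f(0.360000, -1.208000) = 1.328800
  y ← -2.000000 + (0.36/2)·(2.200000 + 1.328800) = -1.364816
t=0.360000, y=-1.364816:
  k1 = f(0.360000, -1.364816) = 1.501298
  k2 = f(0.720000, -0.824349) = 0.906784
  y ← -1.364816 + (0.36/2)·(1.501298 + 0.906784) = -0.931361
y(0.72) ≈ -0.9314

-0.9314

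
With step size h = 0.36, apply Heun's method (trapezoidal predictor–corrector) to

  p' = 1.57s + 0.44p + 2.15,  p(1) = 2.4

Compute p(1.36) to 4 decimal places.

4.3573

Heun: k1 = f(s_n, p_n); k2 = f(s_n + h, p_n + h·k1); p_{n+1} = p_n + (h/2)·(k1 + k2).
s=1.000000, p=2.400000:
  k1 = f(1.000000, 2.400000) = 4.776000
  k2 = f(1.360000, 4.119360) = 6.097718
  p ← 2.400000 + (0.36/2)·(4.776000 + 6.097718) = 4.357269
p(1.36) ≈ 4.3573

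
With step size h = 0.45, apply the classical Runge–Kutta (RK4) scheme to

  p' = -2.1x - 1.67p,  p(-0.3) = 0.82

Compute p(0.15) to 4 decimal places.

RK4: k1 = f(x_n, p_n); k2 = f(x_n + h/2, p_n + (h/2)·k1); k3 = f(x_n + h/2, p_n + (h/2)·k2); k4 = f(x_n + h, p_n + h·k3); p_{n+1} = p_n + (h/6)·(k1 + 2k2 + 2k3 + k4).
x=-0.300000, p=0.820000:
  k1 = f(-0.300000, 0.820000) = -0.739400
  k2 = f(-0.075000, 0.653635) = -0.934070
  k3 = f(-0.075000, 0.609834) = -0.860923
  k4 = f(0.150000, 0.432585) = -1.037416
  p ← 0.820000 + (0.45/6)·(k1 + 2k2 + 2k3 + k4) = 0.417490
p(0.15) ≈ 0.4175

0.4175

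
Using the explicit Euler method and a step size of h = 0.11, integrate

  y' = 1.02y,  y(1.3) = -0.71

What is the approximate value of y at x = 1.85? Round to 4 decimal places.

Euler: y_{n+1} = y_n + h·f(x_n, y_n).
x=1.300000, y=-0.710000: f=-0.724200 → y ← -0.710000 + 0.11·(-0.724200) = -0.789662
x=1.410000, y=-0.789662: f=-0.805455 → y ← -0.789662 + 0.11·(-0.805455) = -0.878262
x=1.520000, y=-0.878262: f=-0.895827 → y ← -0.878262 + 0.11·(-0.895827) = -0.976803
x=1.630000, y=-0.976803: f=-0.996339 → y ← -0.976803 + 0.11·(-0.996339) = -1.086400
x=1.740000, y=-1.086400: f=-1.108128 → y ← -1.086400 + 0.11·(-1.108128) = -1.208295
y(1.85) ≈ -1.2083

-1.2083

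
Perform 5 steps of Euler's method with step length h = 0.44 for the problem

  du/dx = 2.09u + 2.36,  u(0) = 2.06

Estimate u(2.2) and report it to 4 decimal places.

Euler: u_{n+1} = u_n + h·f(x_n, u_n).
x=0.000000, u=2.060000: f=6.665400 → u ← 2.060000 + 0.44·6.665400 = 4.992776
x=0.440000, u=4.992776: f=12.794902 → u ← 4.992776 + 0.44·12.794902 = 10.622533
x=0.880000, u=10.622533: f=24.561094 → u ← 10.622533 + 0.44·24.561094 = 21.429414
x=1.320000, u=21.429414: f=47.147475 → u ← 21.429414 + 0.44·47.147475 = 42.174303
x=1.760000, u=42.174303: f=90.504293 → u ← 42.174303 + 0.44·90.504293 = 81.996192
u(2.2) ≈ 81.9962

81.9962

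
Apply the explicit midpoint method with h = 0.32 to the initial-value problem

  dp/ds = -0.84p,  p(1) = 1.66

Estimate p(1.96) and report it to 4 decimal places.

Midpoint: k1 = f(s_n, p_n); k2 = f(s_n + h/2, p_n + (h/2)·k1); p_{n+1} = p_n + h·k2.
s=1.000000, p=1.660000:
  k1 = f(1.000000, 1.660000) = -1.394400
  k2 = f(1.160000, 1.436896) = -1.206993
  p ← 1.660000 + 0.32·(-1.206993) = 1.273762
s=1.320000, p=1.273762:
  k1 = f(1.320000, 1.273762) = -1.069960
  k2 = f(1.480000, 1.102569) = -0.926158
  p ← 1.273762 + 0.32·(-0.926158) = 0.977392
s=1.640000, p=0.977392:
  k1 = f(1.640000, 0.977392) = -0.821009
  k2 = f(1.800000, 0.846030) = -0.710666
  p ← 0.977392 + 0.32·(-0.710666) = 0.749979
p(1.96) ≈ 0.7500

0.7500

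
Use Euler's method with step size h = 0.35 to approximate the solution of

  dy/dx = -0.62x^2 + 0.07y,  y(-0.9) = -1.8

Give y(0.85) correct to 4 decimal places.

-2.3642

Euler: y_{n+1} = y_n + h·f(x_n, y_n).
x=-0.900000, y=-1.800000: f=-0.628200 → y ← -1.800000 + 0.35·(-0.628200) = -2.019870
x=-0.550000, y=-2.019870: f=-0.328941 → y ← -2.019870 + 0.35·(-0.328941) = -2.134999
x=-0.200000, y=-2.134999: f=-0.174250 → y ← -2.134999 + 0.35·(-0.174250) = -2.195987
x=0.150000, y=-2.195987: f=-0.167669 → y ← -2.195987 + 0.35·(-0.167669) = -2.254671
x=0.500000, y=-2.254671: f=-0.312827 → y ← -2.254671 + 0.35·(-0.312827) = -2.364160
y(0.85) ≈ -2.3642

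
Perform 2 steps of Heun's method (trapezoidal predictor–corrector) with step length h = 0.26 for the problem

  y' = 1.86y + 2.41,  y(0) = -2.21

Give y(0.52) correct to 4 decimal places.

Heun: k1 = f(t_n, y_n); k2 = f(t_n + h, y_n + h·k1); y_{n+1} = y_n + (h/2)·(k1 + k2).
t=0.000000, y=-2.210000:
  k1 = f(0.000000, -2.210000) = -1.700600
  k2 = f(0.260000, -2.652156) = -2.523010
  y ← -2.210000 + (0.26/2)·(-1.700600 + (-2.523010)) = -2.759069
t=0.260000, y=-2.759069:
  k1 = f(0.260000, -2.759069) = -2.721869
  k2 = f(0.520000, -3.466755) = -4.038165
  y ← -2.759069 + (0.26/2)·(-2.721869 + (-4.038165)) = -3.637874
y(0.52) ≈ -3.6379

-3.6379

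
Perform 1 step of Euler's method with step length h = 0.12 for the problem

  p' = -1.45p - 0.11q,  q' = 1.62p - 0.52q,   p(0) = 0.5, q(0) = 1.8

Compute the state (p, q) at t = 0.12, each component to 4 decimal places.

0.3892, 1.7849

Euler on (p,q): p_{n+1} = p_n + h·p', q_{n+1} = q_n + h·q'.
0.000000: (0.500000, 1.800000); f=(-0.923000, -0.126000) → (0.389240, 1.784880)
(p(0.12), q(0.12)) ≈ (0.3892, 1.7849)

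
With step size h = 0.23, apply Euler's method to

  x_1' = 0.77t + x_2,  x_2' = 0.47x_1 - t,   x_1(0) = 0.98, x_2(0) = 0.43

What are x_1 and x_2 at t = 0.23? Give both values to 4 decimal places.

Euler on (x_1,x_2): x_1_{n+1} = x_1_n + h·x_1', x_2_{n+1} = x_2_n + h·x_2'.
0.000000: (0.980000, 0.430000); f=(0.430000, 0.460600) → (1.078900, 0.535938)
(x_1(0.23), x_2(0.23)) ≈ (1.0789, 0.5359)

1.0789, 0.5359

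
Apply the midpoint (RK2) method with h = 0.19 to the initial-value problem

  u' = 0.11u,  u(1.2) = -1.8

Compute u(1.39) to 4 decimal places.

Midpoint: k1 = f(x_n, u_n); k2 = f(x_n + h/2, u_n + (h/2)·k1); u_{n+1} = u_n + h·k2.
x=1.200000, u=-1.800000:
  k1 = f(1.200000, -1.800000) = -0.198000
  k2 = f(1.295000, -1.818810) = -0.200069
  u ← -1.800000 + 0.19·(-0.200069) = -1.838013
u(1.39) ≈ -1.8380

-1.8380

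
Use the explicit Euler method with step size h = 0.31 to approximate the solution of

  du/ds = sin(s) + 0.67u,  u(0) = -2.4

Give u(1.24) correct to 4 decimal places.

Euler: u_{n+1} = u_n + h·f(s_n, u_n).
s=0.000000, u=-2.400000: f=-1.608000 → u ← -2.400000 + 0.31·(-1.608000) = -2.898480
s=0.310000, u=-2.898480: f=-1.636923 → u ← -2.898480 + 0.31·(-1.636923) = -3.405926
s=0.620000, u=-3.405926: f=-1.700935 → u ← -3.405926 + 0.31·(-1.700935) = -3.933216
s=0.930000, u=-3.933216: f=-1.833635 → u ← -3.933216 + 0.31·(-1.833635) = -4.501643
u(1.24) ≈ -4.5016

-4.5016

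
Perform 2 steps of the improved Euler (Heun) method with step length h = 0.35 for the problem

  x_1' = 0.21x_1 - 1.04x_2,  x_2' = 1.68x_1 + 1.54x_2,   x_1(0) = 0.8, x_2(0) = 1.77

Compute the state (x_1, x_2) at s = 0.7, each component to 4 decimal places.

Heun on (x_1,x_2): k1 = f(s_n, state_n); k2 = f(s_n + h, state_n + h·k1); state_{n+1} = state_n + (h/2)·(k1 + k2).
0.000000: (0.800000, 1.770000)
  k1 = (-1.672800, 4.069800)
  predictor → (0.214520, 3.194430)
  k2 = (-3.277158, 5.279816)
  → (-0.066243, 3.406183)
0.350000: (-0.066243, 3.406183)
  k1 = (-3.556341, 5.134234)
  predictor → (-1.310962, 5.203165)
  k2 = (-5.686593, 5.810457)
  → (-1.683756, 5.321504)
(x_1(0.7), x_2(0.7)) ≈ (-1.6838, 5.3215)

-1.6838, 5.3215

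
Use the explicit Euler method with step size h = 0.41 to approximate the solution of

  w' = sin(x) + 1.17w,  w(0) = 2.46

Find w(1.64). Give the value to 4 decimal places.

Euler: w_{n+1} = w_n + h·f(x_n, w_n).
x=0.000000, w=2.460000: f=2.878200 → w ← 2.460000 + 0.41·2.878200 = 3.640062
x=0.410000, w=3.640062: f=4.657482 → w ← 3.640062 + 0.41·4.657482 = 5.549630
x=0.820000, w=5.549630: f=7.224212 → w ← 5.549630 + 0.41·7.224212 = 8.511557
x=1.230000, w=8.511557: f=10.901010 → w ← 8.511557 + 0.41·10.901010 = 12.980971
w(1.64) ≈ 12.9810

12.9810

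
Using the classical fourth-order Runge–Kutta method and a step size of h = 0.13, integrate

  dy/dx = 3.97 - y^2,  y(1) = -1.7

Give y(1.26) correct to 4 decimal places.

RK4: k1 = f(x_n, y_n); k2 = f(x_n + h/2, y_n + (h/2)·k1); k3 = f(x_n + h/2, y_n + (h/2)·k2); k4 = f(x_n + h, y_n + h·k3); y_{n+1} = y_n + (h/6)·(k1 + 2k2 + 2k3 + k4).
x=1.000000, y=-1.700000:
  k1 = f(1.000000, -1.700000) = 1.080000
  k2 = f(1.065000, -1.629800) = 1.313752
  k3 = f(1.065000, -1.614606) = 1.363047
  k4 = f(1.130000, -1.522804) = 1.651068
  y ← -1.700000 + (0.13/6)·(k1 + 2k2 + 2k3 + k4) = -1.524832
x=1.130000, y=-1.524832:
  k1 = f(1.130000, -1.524832) = 1.644887
  k2 = f(1.195000, -1.417915) = 1.959518
  k3 = f(1.195000, -1.397464) = 2.017096
  k4 = f(1.260000, -1.262610) = 2.375817
  y ← -1.524832 + (0.13/6)·(k1 + 2k2 + 2k3 + k4) = -1.265397
y(1.26) ≈ -1.2654

-1.2654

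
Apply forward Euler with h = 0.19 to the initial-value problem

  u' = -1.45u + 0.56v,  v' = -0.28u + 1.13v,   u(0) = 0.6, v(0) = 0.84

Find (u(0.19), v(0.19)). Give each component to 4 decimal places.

0.5241, 0.9884

Euler on (u,v): u_{n+1} = u_n + h·u', v_{n+1} = v_n + h·v'.
0.000000: (0.600000, 0.840000); f=(-0.399600, 0.781200) → (0.524076, 0.988428)
(u(0.19), v(0.19)) ≈ (0.5241, 0.9884)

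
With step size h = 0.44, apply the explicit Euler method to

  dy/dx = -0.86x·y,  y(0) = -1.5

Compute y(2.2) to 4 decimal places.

-0.1394

Euler: y_{n+1} = y_n + h·f(x_n, y_n).
x=0.000000, y=-1.500000: f=0.000000 → y ← -1.500000 + 0.44·0.000000 = -1.500000
x=0.440000, y=-1.500000: f=0.567600 → y ← -1.500000 + 0.44·0.567600 = -1.250256
x=0.880000, y=-1.250256: f=0.946194 → y ← -1.250256 + 0.44·0.946194 = -0.833931
x=1.320000, y=-0.833931: f=0.946678 → y ← -0.833931 + 0.44·0.946678 = -0.417392
x=1.760000, y=-0.417392: f=0.631765 → y ← -0.417392 + 0.44·0.631765 = -0.139416
y(2.2) ≈ -0.1394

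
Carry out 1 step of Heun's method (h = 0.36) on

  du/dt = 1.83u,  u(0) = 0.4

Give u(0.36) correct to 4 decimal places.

Heun: k1 = f(t_n, u_n); k2 = f(t_n + h, u_n + h·k1); u_{n+1} = u_n + (h/2)·(k1 + k2).
t=0.000000, u=0.400000:
  k1 = f(0.000000, 0.400000) = 0.732000
  k2 = f(0.360000, 0.663520) = 1.214242
  u ← 0.400000 + (0.36/2)·(0.732000 + 1.214242) = 0.750323
u(0.36) ≈ 0.7503

0.7503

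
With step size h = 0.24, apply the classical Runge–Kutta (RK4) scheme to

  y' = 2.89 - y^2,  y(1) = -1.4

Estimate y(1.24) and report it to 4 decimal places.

-1.0900

RK4: k1 = f(t_n, y_n); k2 = f(t_n + h/2, y_n + (h/2)·k1); k3 = f(t_n + h/2, y_n + (h/2)·k2); k4 = f(t_n + h, y_n + h·k3); y_{n+1} = y_n + (h/6)·(k1 + 2k2 + 2k3 + k4).
t=1.000000, y=-1.400000:
  k1 = f(1.000000, -1.400000) = 0.930000
  k2 = f(1.120000, -1.288400) = 1.230025
  k3 = f(1.120000, -1.252397) = 1.321502
  k4 = f(1.240000, -1.082840) = 1.717459
  y ← -1.400000 + (0.24/6)·(k1 + 2k2 + 2k3 + k4) = -1.089979
y(1.24) ≈ -1.0900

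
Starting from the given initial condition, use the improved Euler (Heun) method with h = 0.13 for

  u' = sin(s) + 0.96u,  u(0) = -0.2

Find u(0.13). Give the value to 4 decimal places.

-0.2181

Heun: k1 = f(s_n, u_n); k2 = f(s_n + h, u_n + h·k1); u_{n+1} = u_n + (h/2)·(k1 + k2).
s=0.000000, u=-0.200000:
  k1 = f(0.000000, -0.200000) = -0.192000
  k2 = f(0.130000, -0.224960) = -0.086327
  u ← -0.200000 + (0.13/2)·(-0.192000 + (-0.086327)) = -0.218091
u(0.13) ≈ -0.2181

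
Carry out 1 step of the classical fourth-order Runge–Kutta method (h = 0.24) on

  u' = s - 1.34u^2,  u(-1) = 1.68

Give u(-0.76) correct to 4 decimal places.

0.9434

RK4: k1 = f(s_n, u_n); k2 = f(s_n + h/2, u_n + (h/2)·k1); k3 = f(s_n + h/2, u_n + (h/2)·k2); k4 = f(s_n + h, u_n + h·k3); u_{n+1} = u_n + (h/6)·(k1 + 2k2 + 2k3 + k4).
s=-1.000000, u=1.680000:
  k1 = f(-1.000000, 1.680000) = -4.782016
  k2 = f(-0.880000, 1.106158) = -2.519605
  k3 = f(-0.880000, 1.377647) = -3.423203
  k4 = f(-0.760000, 0.858431) = -1.747452
  u ← 1.680000 + (0.24/6)·(k1 + 2k2 + 2k3 + k4) = 0.943397
u(-0.76) ≈ 0.9434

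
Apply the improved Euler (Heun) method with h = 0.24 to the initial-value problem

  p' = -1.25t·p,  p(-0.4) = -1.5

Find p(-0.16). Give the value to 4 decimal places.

Heun: k1 = f(t_n, p_n); k2 = f(t_n + h, p_n + h·k1); p_{n+1} = p_n + (h/2)·(k1 + k2).
t=-0.400000, p=-1.500000:
  k1 = f(-0.400000, -1.500000) = -0.750000
  k2 = f(-0.160000, -1.680000) = -0.336000
  p ← -1.500000 + (0.24/2)·(-0.750000 + (-0.336000)) = -1.630320
p(-0.16) ≈ -1.6303

-1.6303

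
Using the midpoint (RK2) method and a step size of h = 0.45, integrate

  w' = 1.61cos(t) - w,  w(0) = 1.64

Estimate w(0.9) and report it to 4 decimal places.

1.4682

Midpoint: k1 = f(t_n, w_n); k2 = f(t_n + h/2, w_n + (h/2)·k1); w_{n+1} = w_n + h·k2.
t=0.000000, w=1.640000:
  k1 = f(0.000000, 1.640000) = -0.030000
  k2 = f(0.225000, 1.633250) = -0.063831
  w ← 1.640000 + 0.45·(-0.063831) = 1.611276
t=0.450000, w=1.611276:
  k1 = f(0.450000, 1.611276) = -0.161556
  k2 = f(0.675000, 1.574926) = -0.317988
  w ← 1.611276 + 0.45·(-0.317988) = 1.468181
w(0.9) ≈ 1.4682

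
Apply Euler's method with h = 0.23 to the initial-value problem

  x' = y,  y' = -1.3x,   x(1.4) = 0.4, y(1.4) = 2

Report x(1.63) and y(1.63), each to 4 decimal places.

0.8600, 1.8804

Euler on (x,y): x_{n+1} = x_n + h·x', y_{n+1} = y_n + h·y'.
1.400000: (0.400000, 2.000000); f=(2.000000, -0.520000) → (0.860000, 1.880400)
(x(1.63), y(1.63)) ≈ (0.8600, 1.8804)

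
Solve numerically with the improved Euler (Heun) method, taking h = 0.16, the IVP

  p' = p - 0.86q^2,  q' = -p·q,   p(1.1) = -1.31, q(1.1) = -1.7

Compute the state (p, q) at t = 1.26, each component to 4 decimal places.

Heun on (p,q): k1 = f(t_n, state_n); k2 = f(t_n + h, state_n + h·k1); state_{n+1} = state_n + (h/2)·(k1 + k2).
1.100000: (-1.310000, -1.700000)
  k1 = (-3.795400, -2.227000)
  predictor → (-1.917264, -2.056320)
  k2 = (-5.553733, -3.942508)
  → (-2.057931, -2.193561)
(p(1.26), q(1.26)) ≈ (-2.0579, -2.1936)

-2.0579, -2.1936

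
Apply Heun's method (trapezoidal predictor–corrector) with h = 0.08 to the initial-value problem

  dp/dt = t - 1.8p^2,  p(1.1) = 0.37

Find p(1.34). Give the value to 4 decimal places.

0.5656

Heun: k1 = f(t_n, p_n); k2 = f(t_n + h, p_n + h·k1); p_{n+1} = p_n + (h/2)·(k1 + k2).
t=1.100000, p=0.370000:
  k1 = f(1.100000, 0.370000) = 0.853580
  k2 = f(1.180000, 0.438286) = 0.834229
  p ← 0.370000 + (0.08/2)·(0.853580 + 0.834229) = 0.437512
t=1.180000, p=0.437512:
  k1 = f(1.180000, 0.437512) = 0.835449
  k2 = f(1.260000, 0.504348) = 0.802139
  p ← 0.437512 + (0.08/2)·(0.835449 + 0.802139) = 0.503016
t=1.260000, p=0.503016:
  k1 = f(1.260000, 0.503016) = 0.804555
  k2 = f(1.340000, 0.567380) = 0.760543
  p ← 0.503016 + (0.08/2)·(0.804555 + 0.760543) = 0.565620
p(1.34) ≈ 0.5656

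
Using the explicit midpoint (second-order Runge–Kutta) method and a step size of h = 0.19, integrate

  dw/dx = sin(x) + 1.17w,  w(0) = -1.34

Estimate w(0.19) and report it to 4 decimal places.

Midpoint: k1 = f(x_n, w_n); k2 = f(x_n + h/2, w_n + (h/2)·k1); w_{n+1} = w_n + h·k2.
x=0.000000, w=-1.340000:
  k1 = f(0.000000, -1.340000) = -1.567800
  k2 = f(0.095000, -1.488941) = -1.647204
  w ← -1.340000 + 0.19·(-1.647204) = -1.652969
w(0.19) ≈ -1.6530

-1.6530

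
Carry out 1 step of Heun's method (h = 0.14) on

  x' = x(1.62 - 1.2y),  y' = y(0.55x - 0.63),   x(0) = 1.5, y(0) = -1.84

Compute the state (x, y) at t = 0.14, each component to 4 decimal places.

Heun on (x,y): k1 = f(t_n, state_n); k2 = f(t_n + h, state_n + h·k1); state_{n+1} = state_n + (h/2)·(k1 + k2).
0.000000: (1.500000, -1.840000)
  k1 = (5.742000, -0.358800)
  predictor → (2.303880, -1.890232)
  k2 = (8.958127, -1.204331)
  → (2.529009, -1.949419)
(x(0.14), y(0.14)) ≈ (2.5290, -1.9494)

2.5290, -1.9494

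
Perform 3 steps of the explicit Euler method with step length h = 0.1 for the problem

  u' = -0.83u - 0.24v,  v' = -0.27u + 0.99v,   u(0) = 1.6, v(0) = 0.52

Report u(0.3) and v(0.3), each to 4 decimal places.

1.1986, 0.5592

Euler on (u,v): u_{n+1} = u_n + h·u', v_{n+1} = v_n + h·v'.
0.000000: (1.600000, 0.520000); f=(-1.452800, 0.082800) → (1.454720, 0.528280)
0.100000: (1.454720, 0.528280); f=(-1.334205, 0.130223) → (1.321300, 0.541302)
0.200000: (1.321300, 0.541302); f=(-1.226591, 0.179138) → (1.198640, 0.559216)
(u(0.3), v(0.3)) ≈ (1.1986, 0.5592)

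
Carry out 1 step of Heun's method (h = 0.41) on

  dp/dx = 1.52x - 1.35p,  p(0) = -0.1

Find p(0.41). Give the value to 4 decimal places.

Heun: k1 = f(x_n, p_n); k2 = f(x_n + h, p_n + h·k1); p_{n+1} = p_n + (h/2)·(k1 + k2).
x=0.000000, p=-0.100000:
  k1 = f(0.000000, -0.100000) = 0.135000
  k2 = f(0.410000, -0.044650) = 0.683477
  p ← -0.100000 + (0.41/2)·(0.135000 + 0.683477) = 0.067788
p(0.41) ≈ 0.0678

0.0678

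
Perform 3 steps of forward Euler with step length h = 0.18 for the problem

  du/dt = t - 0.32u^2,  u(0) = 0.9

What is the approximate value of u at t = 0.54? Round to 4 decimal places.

0.8676

Euler: u_{n+1} = u_n + h·f(t_n, u_n).
t=0.000000, u=0.900000: f=-0.259200 → u ← 0.900000 + 0.18·(-0.259200) = 0.853344
t=0.180000, u=0.853344: f=-0.053023 → u ← 0.853344 + 0.18·(-0.053023) = 0.843800
t=0.360000, u=0.843800: f=0.132161 → u ← 0.843800 + 0.18·0.132161 = 0.867589
u(0.54) ≈ 0.8676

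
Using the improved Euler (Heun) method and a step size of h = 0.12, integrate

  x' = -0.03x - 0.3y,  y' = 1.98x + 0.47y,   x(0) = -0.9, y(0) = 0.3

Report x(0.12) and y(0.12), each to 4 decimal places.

Heun on (x,y): k1 = f(s_n, state_n); k2 = f(s_n + h, state_n + h·k1); state_{n+1} = state_n + (h/2)·(k1 + k2).
0.000000: (-0.900000, 0.300000)
  k1 = (-0.063000, -1.641000)
  predictor → (-0.907560, 0.103080)
  k2 = (-0.003697, -1.748521)
  → (-0.904002, 0.096629)
(x(0.12), y(0.12)) ≈ (-0.9040, 0.0966)

-0.9040, 0.0966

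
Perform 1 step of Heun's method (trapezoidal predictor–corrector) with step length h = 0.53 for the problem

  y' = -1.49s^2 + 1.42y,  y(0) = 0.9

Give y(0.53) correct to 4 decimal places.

1.7213

Heun: k1 = f(s_n, y_n); k2 = f(s_n + h, y_n + h·k1); y_{n+1} = y_n + (h/2)·(k1 + k2).
s=0.000000, y=0.900000:
  k1 = f(0.000000, 0.900000) = 1.278000
  k2 = f(0.530000, 1.577340) = 1.821282
  y ← 0.900000 + (0.53/2)·(1.278000 + 1.821282) = 1.721310
y(0.53) ≈ 1.7213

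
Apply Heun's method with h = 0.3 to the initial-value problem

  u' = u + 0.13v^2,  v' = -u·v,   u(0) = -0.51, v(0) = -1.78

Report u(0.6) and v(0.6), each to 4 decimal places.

Heun on (u,v): k1 = f(t_n, state_n); k2 = f(t_n + h, state_n + h·k1); state_{n+1} = state_n + (h/2)·(k1 + k2).
0.000000: (-0.510000, -1.780000)
  k1 = (-0.098108, -0.907800)
  predictor → (-0.539432, -2.052340)
  k2 = (0.008141, -1.107099)
  → (-0.523495, -2.082235)
0.300000: (-0.523495, -2.082235)
  k1 = (0.040146, -1.090040)
  predictor → (-0.511451, -2.409247)
  k2 = (0.243130, -1.232212)
  → (-0.481004, -2.430573)
(u(0.6), v(0.6)) ≈ (-0.4810, -2.4306)

-0.4810, -2.4306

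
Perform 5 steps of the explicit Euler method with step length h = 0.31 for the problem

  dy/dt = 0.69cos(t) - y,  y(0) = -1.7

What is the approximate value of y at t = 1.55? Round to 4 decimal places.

0.0901

Euler: y_{n+1} = y_n + h·f(t_n, y_n).
t=0.000000, y=-1.700000: f=2.390000 → y ← -1.700000 + 0.31·2.390000 = -0.959100
t=0.310000, y=-0.959100: f=1.616210 → y ← -0.959100 + 0.31·1.616210 = -0.458075
t=0.620000, y=-0.458075: f=1.019651 → y ← -0.458075 + 0.31·1.019651 = -0.141983
t=0.930000, y=-0.141983: f=0.554488 → y ← -0.141983 + 0.31·0.554488 = 0.029908
t=1.240000, y=0.029908: f=0.194201 → y ← 0.029908 + 0.31·0.194201 = 0.090111
y(1.55) ≈ 0.0901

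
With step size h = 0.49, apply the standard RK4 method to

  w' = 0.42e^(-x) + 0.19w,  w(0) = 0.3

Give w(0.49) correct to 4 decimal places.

0.5004

RK4: k1 = f(x_n, w_n); k2 = f(x_n + h/2, w_n + (h/2)·k1); k3 = f(x_n + h/2, w_n + (h/2)·k2); k4 = f(x_n + h, w_n + h·k3); w_{n+1} = w_n + (h/6)·(k1 + 2k2 + 2k3 + k4).
x=0.000000, w=0.300000:
  k1 = f(0.000000, 0.300000) = 0.477000
  k2 = f(0.245000, 0.416865) = 0.407940
  k3 = f(0.245000, 0.399945) = 0.404726
  k4 = f(0.490000, 0.498316) = 0.351983
  w ← 0.300000 + (0.49/6)·(k1 + 2k2 + 2k3 + k4) = 0.500436
w(0.49) ≈ 0.5004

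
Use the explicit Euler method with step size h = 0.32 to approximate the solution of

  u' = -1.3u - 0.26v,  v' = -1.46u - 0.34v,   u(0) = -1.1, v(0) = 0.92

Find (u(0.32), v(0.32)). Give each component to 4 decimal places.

-0.7189, 1.3338

Euler on (u,v): u_{n+1} = u_n + h·u', v_{n+1} = v_n + h·v'.
0.000000: (-1.100000, 0.920000); f=(1.190800, 1.293200) → (-0.718944, 1.333824)
(u(0.32), v(0.32)) ≈ (-0.7189, 1.3338)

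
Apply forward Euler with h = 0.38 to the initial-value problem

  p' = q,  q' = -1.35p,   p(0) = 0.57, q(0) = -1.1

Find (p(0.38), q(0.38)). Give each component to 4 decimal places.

Euler on (p,q): p_{n+1} = p_n + h·p', q_{n+1} = q_n + h·q'.
0.000000: (0.570000, -1.100000); f=(-1.100000, -0.769500) → (0.152000, -1.392410)
(p(0.38), q(0.38)) ≈ (0.1520, -1.3924)

0.1520, -1.3924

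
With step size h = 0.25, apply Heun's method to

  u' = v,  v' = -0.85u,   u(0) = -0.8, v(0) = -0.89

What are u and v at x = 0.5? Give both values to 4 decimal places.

Heun on (u,v): k1 = f(x_n, state_n); k2 = f(x_n + h, state_n + h·k1); state_{n+1} = state_n + (h/2)·(k1 + k2).
0.000000: (-0.800000, -0.890000)
  k1 = (-0.890000, 0.680000)
  predictor → (-1.022500, -0.720000)
  k2 = (-0.720000, 0.869125)
  → (-1.001250, -0.696359)
0.250000: (-1.001250, -0.696359)
  k1 = (-0.696359, 0.851062)
  predictor → (-1.175340, -0.483594)
  k2 = (-0.483594, 0.999039)
  → (-1.148744, -0.465097)
(u(0.5), v(0.5)) ≈ (-1.1487, -0.4651)

-1.1487, -0.4651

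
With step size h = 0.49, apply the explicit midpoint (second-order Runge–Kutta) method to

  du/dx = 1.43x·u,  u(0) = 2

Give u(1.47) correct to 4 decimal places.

8.0899

Midpoint: k1 = f(x_n, u_n); k2 = f(x_n + h/2, u_n + (h/2)·k1); u_{n+1} = u_n + h·k2.
x=0.000000, u=2.000000:
  k1 = f(0.000000, 2.000000) = 0.000000
  k2 = f(0.245000, 2.000000) = 0.700700
  u ← 2.000000 + 0.49·0.700700 = 2.343343
x=0.490000, u=2.343343:
  k1 = f(0.490000, 2.343343) = 1.641980
  k2 = f(0.735000, 2.745628) = 2.885793
  u ← 2.343343 + 0.49·2.885793 = 3.757381
x=0.980000, u=3.757381:
  k1 = f(0.980000, 3.757381) = 5.265594
  k2 = f(1.225000, 5.047452) = 8.841874
  u ← 3.757381 + 0.49·8.841874 = 8.089900
u(1.47) ≈ 8.0899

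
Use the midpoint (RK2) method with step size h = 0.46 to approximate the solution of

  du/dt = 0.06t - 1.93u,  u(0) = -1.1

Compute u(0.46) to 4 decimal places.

-0.5506

Midpoint: k1 = f(t_n, u_n); k2 = f(t_n + h/2, u_n + (h/2)·k1); u_{n+1} = u_n + h·k2.
t=0.000000, u=-1.100000:
  k1 = f(0.000000, -1.100000) = 2.123000
  k2 = f(0.230000, -0.611710) = 1.194400
  u ← -1.100000 + 0.46·1.194400 = -0.550576
u(0.46) ≈ -0.5506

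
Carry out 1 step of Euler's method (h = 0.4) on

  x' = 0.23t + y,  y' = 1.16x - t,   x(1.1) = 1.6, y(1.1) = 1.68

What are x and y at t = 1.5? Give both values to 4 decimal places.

Euler on (x,y): x_{n+1} = x_n + h·x', y_{n+1} = y_n + h·y'.
1.100000: (1.600000, 1.680000); f=(1.933000, 0.756000) → (2.373200, 1.982400)
(x(1.5), y(1.5)) ≈ (2.3732, 1.9824)

2.3732, 1.9824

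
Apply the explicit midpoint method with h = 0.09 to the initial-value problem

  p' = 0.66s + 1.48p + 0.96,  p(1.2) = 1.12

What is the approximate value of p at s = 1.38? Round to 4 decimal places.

Midpoint: k1 = f(s_n, p_n); k2 = f(s_n + h/2, p_n + (h/2)·k1); p_{n+1} = p_n + h·k2.
s=1.200000, p=1.120000:
  k1 = f(1.200000, 1.120000) = 3.409600
  k2 = f(1.245000, 1.273432) = 3.666379
  p ← 1.120000 + 0.09·3.666379 = 1.449974
s=1.290000, p=1.449974:
  k1 = f(1.290000, 1.449974) = 3.957362
  k2 = f(1.335000, 1.628055) = 4.250622
  p ← 1.449974 + 0.09·4.250622 = 1.832530
p(1.38) ≈ 1.8325

1.8325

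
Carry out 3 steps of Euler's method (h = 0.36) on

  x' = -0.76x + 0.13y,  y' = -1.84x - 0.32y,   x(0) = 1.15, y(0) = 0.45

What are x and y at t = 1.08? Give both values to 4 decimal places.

0.3979, -1.1874

Euler on (x,y): x_{n+1} = x_n + h·x', y_{n+1} = y_n + h·y'.
0.000000: (1.150000, 0.450000); f=(-0.815500, -2.260000) → (0.856420, -0.363600)
0.360000: (0.856420, -0.363600); f=(-0.698147, -1.459461) → (0.605087, -0.889006)
0.720000: (0.605087, -0.889006); f=(-0.575437, -0.828878) → (0.397930, -1.187402)
(x(1.08), y(1.08)) ≈ (0.3979, -1.1874)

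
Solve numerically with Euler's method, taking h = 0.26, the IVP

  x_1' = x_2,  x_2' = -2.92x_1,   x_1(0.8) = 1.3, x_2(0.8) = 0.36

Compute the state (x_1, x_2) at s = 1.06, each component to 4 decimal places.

Euler on (x_1,x_2): x_1_{n+1} = x_1_n + h·x_1', x_2_{n+1} = x_2_n + h·x_2'.
0.800000: (1.300000, 0.360000); f=(0.360000, -3.796000) → (1.393600, -0.626960)
(x_1(1.06), x_2(1.06)) ≈ (1.3936, -0.6270)

1.3936, -0.6270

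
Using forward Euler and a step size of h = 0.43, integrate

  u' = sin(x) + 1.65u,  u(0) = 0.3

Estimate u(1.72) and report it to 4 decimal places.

4.0562

Euler: u_{n+1} = u_n + h·f(x_n, u_n).
x=0.000000, u=0.300000: f=0.495000 → u ← 0.300000 + 0.43·0.495000 = 0.512850
x=0.430000, u=0.512850: f=1.263073 → u ← 0.512850 + 0.43·1.263073 = 1.055972
x=0.860000, u=1.055972: f=2.500196 → u ← 1.055972 + 0.43·2.500196 = 2.131056
x=1.290000, u=2.131056: f=4.477077 → u ← 2.131056 + 0.43·4.477077 = 4.056199
u(1.72) ≈ 4.0562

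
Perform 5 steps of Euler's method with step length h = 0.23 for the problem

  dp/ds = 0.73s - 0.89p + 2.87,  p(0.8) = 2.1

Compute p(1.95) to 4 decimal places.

3.6292

Euler: p_{n+1} = p_n + h·f(s_n, p_n).
s=0.800000, p=2.100000: f=1.585000 → p ← 2.100000 + 0.23·1.585000 = 2.464550
s=1.030000, p=2.464550: f=1.428451 → p ← 2.464550 + 0.23·1.428451 = 2.793094
s=1.260000, p=2.793094: f=1.303947 → p ← 2.793094 + 0.23·1.303947 = 3.093001
s=1.490000, p=3.093001: f=1.204929 → p ← 3.093001 + 0.23·1.204929 = 3.370135
s=1.720000, p=3.370135: f=1.126180 → p ← 3.370135 + 0.23·1.126180 = 3.629156
p(1.95) ≈ 3.6292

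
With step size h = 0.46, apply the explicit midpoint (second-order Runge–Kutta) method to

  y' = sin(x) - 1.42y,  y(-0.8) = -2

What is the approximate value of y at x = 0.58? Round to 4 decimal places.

Midpoint: k1 = f(x_n, y_n); k2 = f(x_n + h/2, y_n + (h/2)·k1); y_{n+1} = y_n + h·k2.
x=-0.800000, y=-2.000000:
  k1 = f(-0.800000, -2.000000) = 2.122644
  k2 = f(-0.570000, -1.511792) = 1.607112
  y ← -2.000000 + 0.46·1.607112 = -1.260728
x=-0.340000, y=-1.260728:
  k1 = f(-0.340000, -1.260728) = 1.456747
  k2 = f(-0.110000, -0.925676) = 1.204682
  y ← -1.260728 + 0.46·1.204682 = -0.706574
x=0.120000, y=-0.706574:
  k1 = f(0.120000, -0.706574) = 1.123048
  k2 = f(0.350000, -0.448273) = 0.979446
  y ← -0.706574 + 0.46·0.979446 = -0.256029
y(0.58) ≈ -0.2560

-0.2560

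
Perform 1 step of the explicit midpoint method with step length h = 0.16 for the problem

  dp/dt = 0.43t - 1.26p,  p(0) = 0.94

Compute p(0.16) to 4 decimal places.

0.7751

Midpoint: k1 = f(t_n, p_n); k2 = f(t_n + h/2, p_n + (h/2)·k1); p_{n+1} = p_n + h·k2.
t=0.000000, p=0.940000:
  k1 = f(0.000000, 0.940000) = -1.184400
  k2 = f(0.080000, 0.845248) = -1.030612
  p ← 0.940000 + 0.16·(-1.030612) = 0.775102
p(0.16) ≈ 0.7751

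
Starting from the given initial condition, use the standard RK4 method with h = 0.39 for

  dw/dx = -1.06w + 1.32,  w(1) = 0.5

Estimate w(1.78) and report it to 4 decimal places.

0.9192

RK4: k1 = f(x_n, w_n); k2 = f(x_n + h/2, w_n + (h/2)·k1); k3 = f(x_n + h/2, w_n + (h/2)·k2); k4 = f(x_n + h, w_n + h·k3); w_{n+1} = w_n + (h/6)·(k1 + 2k2 + 2k3 + k4).
x=1.000000, w=0.500000:
  k1 = f(1.000000, 0.500000) = 0.790000
  k2 = f(1.195000, 0.654050) = 0.626707
  k3 = f(1.195000, 0.622208) = 0.660460
  k4 = f(1.390000, 0.757579) = 0.516966
  w ← 0.500000 + (0.39/6)·(k1 + 2k2 + 2k3 + k4) = 0.752284
x=1.390000, w=0.752284:
  k1 = f(1.390000, 0.752284) = 0.522578
  k2 = f(1.585000, 0.854187) = 0.414562
  k3 = f(1.585000, 0.833124) = 0.436889
  k4 = f(1.780000, 0.922671) = 0.341969
  w ← 0.752284 + (0.39/6)·(k1 + 2k2 + 2k3 + k4) = 0.919169
w(1.78) ≈ 0.9192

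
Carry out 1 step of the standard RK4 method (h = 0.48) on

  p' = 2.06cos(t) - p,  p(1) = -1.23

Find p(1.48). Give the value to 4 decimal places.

RK4: k1 = f(t_n, p_n); k2 = f(t_n + h/2, p_n + (h/2)·k1); k3 = f(t_n + h/2, p_n + (h/2)·k2); k4 = f(t_n + h, p_n + h·k3); p_{n+1} = p_n + (h/6)·(k1 + 2k2 + 2k3 + k4).
t=1.000000, p=-1.230000:
  k1 = f(1.000000, -1.230000) = 2.343023
  k2 = f(1.240000, -0.667675) = 1.336755
  k3 = f(1.240000, -0.909179) = 1.578259
  k4 = f(1.480000, -0.472436) = 0.659219
  p ← -1.230000 + (0.48/6)·(k1 + 2k2 + 2k3 + k4) = -0.523418
p(1.48) ≈ -0.5234

-0.5234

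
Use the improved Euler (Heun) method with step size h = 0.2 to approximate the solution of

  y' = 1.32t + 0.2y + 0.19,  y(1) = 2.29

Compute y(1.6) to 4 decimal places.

Heun: k1 = f(t_n, y_n); k2 = f(t_n + h, y_n + h·k1); y_{n+1} = y_n + (h/2)·(k1 + k2).
t=1.000000, y=2.290000:
  k1 = f(1.000000, 2.290000) = 1.968000
  k2 = f(1.200000, 2.683600) = 2.310720
  y ← 2.290000 + (0.2/2)·(1.968000 + 2.310720) = 2.717872
t=1.200000, y=2.717872:
  k1 = f(1.200000, 2.717872) = 2.317574
  k2 = f(1.400000, 3.181387) = 2.674277
  y ← 2.717872 + (0.2/2)·(2.317574 + 2.674277) = 3.217057
t=1.400000, y=3.217057:
  k1 = f(1.400000, 3.217057) = 2.681411
  k2 = f(1.600000, 3.753339) = 3.052668
  y ← 3.217057 + (0.2/2)·(2.681411 + 3.052668) = 3.790465
y(1.6) ≈ 3.7905

3.7905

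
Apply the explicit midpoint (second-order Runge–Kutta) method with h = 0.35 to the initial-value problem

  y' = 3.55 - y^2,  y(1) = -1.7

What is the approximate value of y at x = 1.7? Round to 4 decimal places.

-0.4632

Midpoint: k1 = f(x_n, y_n); k2 = f(x_n + h/2, y_n + (h/2)·k1); y_{n+1} = y_n + h·k2.
x=1.000000, y=-1.700000:
  k1 = f(1.000000, -1.700000) = 0.660000
  k2 = f(1.175000, -1.584500) = 1.039360
  y ← -1.700000 + 0.35·1.039360 = -1.336224
x=1.350000, y=-1.336224:
  k1 = f(1.350000, -1.336224) = 1.764505
  k2 = f(1.525000, -1.027436) = 2.494376
  y ← -1.336224 + 0.35·2.494376 = -0.463193
y(1.7) ≈ -0.4632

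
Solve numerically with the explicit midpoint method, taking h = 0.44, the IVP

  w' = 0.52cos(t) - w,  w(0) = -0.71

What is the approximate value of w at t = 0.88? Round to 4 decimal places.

-0.0575

Midpoint: k1 = f(t_n, w_n); k2 = f(t_n + h/2, w_n + (h/2)·k1); w_{n+1} = w_n + h·k2.
t=0.000000, w=-0.710000:
  k1 = f(0.000000, -0.710000) = 1.230000
  k2 = f(0.220000, -0.439400) = 0.946867
  w ← -0.710000 + 0.44·0.946867 = -0.293379
t=0.440000, w=-0.293379:
  k1 = f(0.440000, -0.293379) = 0.763850
  k2 = f(0.660000, -0.125332) = 0.536128
  w ← -0.293379 + 0.44·0.536128 = -0.057482
w(0.88) ≈ -0.0575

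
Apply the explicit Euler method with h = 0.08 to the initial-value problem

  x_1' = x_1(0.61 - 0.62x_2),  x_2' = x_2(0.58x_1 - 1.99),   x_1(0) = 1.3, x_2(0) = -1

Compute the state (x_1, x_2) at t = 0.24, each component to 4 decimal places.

Euler on (x_1,x_2): x_1_{n+1} = x_1_n + h·x_1', x_2_{n+1} = x_2_n + h·x_2'.
0.000000: (1.300000, -1.000000); f=(1.599000, 1.236000) → (1.427920, -0.901120)
0.080000: (1.427920, -0.901120); f=(1.668802, 1.046927) → (1.561424, -0.817366)
0.160000: (1.561424, -0.817366); f=(1.743747, 0.886330) → (1.700924, -0.746459)
(x_1(0.24), x_2(0.24)) ≈ (1.7009, -0.7465)

1.7009, -0.7465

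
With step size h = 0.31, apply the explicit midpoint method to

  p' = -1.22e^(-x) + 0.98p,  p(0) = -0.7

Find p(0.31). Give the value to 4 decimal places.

Midpoint: k1 = f(x_n, p_n); k2 = f(x_n + h/2, p_n + (h/2)·k1); p_{n+1} = p_n + h·k2.
x=0.000000, p=-0.700000:
  k1 = f(0.000000, -0.700000) = -1.906000
  k2 = f(0.155000, -0.995430) = -2.020348
  p ← -0.700000 + 0.31·(-2.020348) = -1.326308
p(0.31) ≈ -1.3263

-1.3263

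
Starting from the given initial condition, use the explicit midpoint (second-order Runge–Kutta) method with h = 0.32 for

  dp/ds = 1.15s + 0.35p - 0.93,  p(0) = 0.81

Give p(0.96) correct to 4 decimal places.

0.6602

Midpoint: k1 = f(s_n, p_n); k2 = f(s_n + h/2, p_n + (h/2)·k1); p_{n+1} = p_n + h·k2.
s=0.000000, p=0.810000:
  k1 = f(0.000000, 0.810000) = -0.646500
  k2 = f(0.160000, 0.706560) = -0.498704
  p ← 0.810000 + 0.32·(-0.498704) = 0.650415
s=0.320000, p=0.650415:
  k1 = f(0.320000, 0.650415) = -0.334355
  k2 = f(0.480000, 0.596918) = -0.169079
  p ← 0.650415 + 0.32·(-0.169079) = 0.596310
s=0.640000, p=0.596310:
  k1 = f(0.640000, 0.596310) = 0.014708
  k2 = f(0.800000, 0.598663) = 0.199532
  p ← 0.596310 + 0.32·0.199532 = 0.660160
p(0.96) ≈ 0.6602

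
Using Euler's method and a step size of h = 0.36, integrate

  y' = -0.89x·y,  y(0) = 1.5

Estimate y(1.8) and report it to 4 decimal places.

Euler: y_{n+1} = y_n + h·f(x_n, y_n).
x=0.000000, y=1.500000: f=0.000000 → y ← 1.500000 + 0.36·0.000000 = 1.500000
x=0.360000, y=1.500000: f=-0.480600 → y ← 1.500000 + 0.36·(-0.480600) = 1.326984
x=0.720000, y=1.326984: f=-0.850331 → y ← 1.326984 + 0.36·(-0.850331) = 1.020865
x=1.080000, y=1.020865: f=-0.981255 → y ← 1.020865 + 0.36·(-0.981255) = 0.667613
x=1.440000, y=0.667613: f=-0.855613 → y ← 0.667613 + 0.36·(-0.855613) = 0.359592
y(1.8) ≈ 0.3596

0.3596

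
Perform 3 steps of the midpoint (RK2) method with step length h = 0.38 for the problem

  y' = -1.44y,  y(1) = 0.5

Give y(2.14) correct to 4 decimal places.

Midpoint: k1 = f(x_n, y_n); k2 = f(x_n + h/2, y_n + (h/2)·k1); y_{n+1} = y_n + h·k2.
x=1.000000, y=0.500000:
  k1 = f(1.000000, 0.500000) = -0.720000
  k2 = f(1.190000, 0.363200) = -0.523008
  y ← 0.500000 + 0.38·(-0.523008) = 0.301257
x=1.380000, y=0.301257:
  k1 = f(1.380000, 0.301257) = -0.433810
  k2 = f(1.570000, 0.218833) = -0.315120
  y ← 0.301257 + 0.38·(-0.315120) = 0.181512
x=1.760000, y=0.181512:
  k1 = f(1.760000, 0.181512) = -0.261377
  k2 = f(1.950000, 0.131850) = -0.189864
  y ← 0.181512 + 0.38·(-0.189864) = 0.109363
y(2.14) ≈ 0.1094

0.1094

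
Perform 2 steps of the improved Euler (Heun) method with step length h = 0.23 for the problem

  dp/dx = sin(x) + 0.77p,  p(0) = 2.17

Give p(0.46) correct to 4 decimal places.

3.2005

Heun: k1 = f(x_n, p_n); k2 = f(x_n + h, p_n + h·k1); p_{n+1} = p_n + (h/2)·(k1 + k2).
x=0.000000, p=2.170000:
  k1 = f(0.000000, 2.170000) = 1.670900
  k2 = f(0.230000, 2.554307) = 2.194794
  p ← 2.170000 + (0.23/2)·(1.670900 + 2.194794) = 2.614555
x=0.230000, p=2.614555:
  k1 = f(0.230000, 2.614555) = 2.241185
  k2 = f(0.460000, 3.130027) = 2.854069
  p ← 2.614555 + (0.23/2)·(2.241185 + 2.854069) = 3.200509
p(0.46) ≈ 3.2005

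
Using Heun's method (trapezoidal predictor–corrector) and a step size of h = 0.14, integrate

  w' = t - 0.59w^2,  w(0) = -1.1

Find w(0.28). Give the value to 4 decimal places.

Heun: k1 = f(t_n, w_n); k2 = f(t_n + h, w_n + h·k1); w_{n+1} = w_n + (h/2)·(k1 + k2).
t=0.000000, w=-1.100000:
  k1 = f(0.000000, -1.100000) = -0.713900
  k2 = f(0.140000, -1.199946) = -0.709524
  w ← -1.100000 + (0.14/2)·(-0.713900 + (-0.709524)) = -1.199640
t=0.140000, w=-1.199640:
  k1 = f(0.140000, -1.199640) = -0.709090
  k2 = f(0.280000, -1.298912) = -0.715432
  w ← -1.199640 + (0.14/2)·(-0.709090 + (-0.715432)) = -1.299356
w(0.28) ≈ -1.2994

-1.2994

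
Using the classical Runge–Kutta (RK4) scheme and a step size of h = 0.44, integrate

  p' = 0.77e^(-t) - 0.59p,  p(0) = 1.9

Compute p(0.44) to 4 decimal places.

RK4: k1 = f(t_n, p_n); k2 = f(t_n + h/2, p_n + (h/2)·k1); k3 = f(t_n + h/2, p_n + (h/2)·k2); k4 = f(t_n + h, p_n + h·k3); p_{n+1} = p_n + (h/6)·(k1 + 2k2 + 2k3 + k4).
t=0.000000, p=1.900000:
  k1 = f(0.000000, 1.900000) = -0.351000
  k2 = f(0.220000, 1.822780) = -0.457501
  k3 = f(0.220000, 1.799350) = -0.443677
  k4 = f(0.440000, 1.704782) = -0.509913
  p ← 1.900000 + (0.44/6)·(k1 + 2k2 + 2k3 + k4) = 1.704694
p(0.44) ≈ 1.7047

1.7047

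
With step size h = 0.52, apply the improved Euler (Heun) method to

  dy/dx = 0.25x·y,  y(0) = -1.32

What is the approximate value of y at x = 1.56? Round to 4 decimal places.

Heun: k1 = f(x_n, y_n); k2 = f(x_n + h, y_n + h·k1); y_{n+1} = y_n + (h/2)·(k1 + k2).
x=0.000000, y=-1.320000:
  k1 = f(0.000000, -1.320000) = 0.000000
  k2 = f(0.520000, -1.320000) = -0.171600
  y ← -1.320000 + (0.52/2)·(0.000000 + (-0.171600)) = -1.364616
x=0.520000, y=-1.364616:
  k1 = f(0.520000, -1.364616) = -0.177400
  k2 = f(1.040000, -1.456864) = -0.378785
  y ← -1.364616 + (0.52/2)·(-0.177400 + (-0.378785)) = -1.509224
x=1.040000, y=-1.509224:
  k1 = f(1.040000, -1.509224) = -0.392398
  k2 = f(1.560000, -1.713271) = -0.668176
  y ← -1.509224 + (0.52/2)·(-0.392398 + (-0.668176)) = -1.784973
y(1.56) ≈ -1.7850

-1.7850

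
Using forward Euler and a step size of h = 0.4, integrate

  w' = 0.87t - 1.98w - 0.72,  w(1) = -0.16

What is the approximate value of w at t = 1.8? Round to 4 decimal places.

Euler: w_{n+1} = w_n + h·f(t_n, w_n).
t=1.000000, w=-0.160000: f=0.466800 → w ← -0.160000 + 0.4·0.466800 = 0.026720
t=1.400000, w=0.026720: f=0.445094 → w ← 0.026720 + 0.4·0.445094 = 0.204758
w(1.8) ≈ 0.2048

0.2048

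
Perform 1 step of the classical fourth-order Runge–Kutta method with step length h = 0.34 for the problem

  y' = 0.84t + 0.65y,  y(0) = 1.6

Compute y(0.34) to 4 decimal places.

RK4: k1 = f(t_n, y_n); k2 = f(t_n + h/2, y_n + (h/2)·k1); k3 = f(t_n + h/2, y_n + (h/2)·k2); k4 = f(t_n + h, y_n + h·k3); y_{n+1} = y_n + (h/6)·(k1 + 2k2 + 2k3 + k4).
t=0.000000, y=1.600000:
  k1 = f(0.000000, 1.600000) = 1.040000
  k2 = f(0.170000, 1.776800) = 1.297720
  k3 = f(0.170000, 1.820612) = 1.326198
  k4 = f(0.340000, 2.050907) = 1.618690
  y ← 1.600000 + (0.34/6)·(k1 + 2k2 + 2k3 + k4) = 2.048036
y(0.34) ≈ 2.0480

2.0480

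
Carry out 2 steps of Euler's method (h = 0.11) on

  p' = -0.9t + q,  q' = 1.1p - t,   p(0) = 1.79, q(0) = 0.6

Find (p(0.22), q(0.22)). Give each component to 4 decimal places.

1.9349, 1.0291

Euler on (p,q): p_{n+1} = p_n + h·p', q_{n+1} = q_n + h·q'.
0.000000: (1.790000, 0.600000); f=(0.600000, 1.969000) → (1.856000, 0.816590)
0.110000: (1.856000, 0.816590); f=(0.717590, 1.931600) → (1.934935, 1.029066)
(p(0.22), q(0.22)) ≈ (1.9349, 1.0291)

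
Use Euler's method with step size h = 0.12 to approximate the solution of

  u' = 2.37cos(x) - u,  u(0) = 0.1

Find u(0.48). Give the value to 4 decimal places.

Euler: u_{n+1} = u_n + h·f(x_n, u_n).
x=0.000000, u=0.100000: f=2.270000 → u ← 0.100000 + 0.12·2.270000 = 0.372400
x=0.120000, u=0.372400: f=1.980556 → u ← 0.372400 + 0.12·1.980556 = 0.610067
x=0.240000, u=0.610067: f=1.692004 → u ← 0.610067 + 0.12·1.692004 = 0.813107
x=0.360000, u=0.813107: f=1.404968 → u ← 0.813107 + 0.12·1.404968 = 0.981703
u(0.48) ≈ 0.9817

0.9817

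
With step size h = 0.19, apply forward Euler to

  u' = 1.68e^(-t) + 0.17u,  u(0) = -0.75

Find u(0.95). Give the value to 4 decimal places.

Euler: u_{n+1} = u_n + h·f(t_n, u_n).
t=0.000000, u=-0.750000: f=1.552500 → u ← -0.750000 + 0.19·1.552500 = -0.455025
t=0.190000, u=-0.455025: f=1.311937 → u ← -0.455025 + 0.19·1.311937 = -0.205757
t=0.380000, u=-0.205757: f=1.113908 → u ← -0.205757 + 0.19·1.113908 = 0.005886
t=0.570000, u=0.005886: f=0.951083 → u ← 0.005886 + 0.19·0.951083 = 0.186591
t=0.760000, u=0.186591: f=0.817400 → u ← 0.186591 + 0.19·0.817400 = 0.341898
u(0.95) ≈ 0.3419

0.3419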